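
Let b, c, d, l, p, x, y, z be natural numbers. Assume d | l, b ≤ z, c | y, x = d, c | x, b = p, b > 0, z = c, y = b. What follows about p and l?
p | l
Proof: y = b and c | y, hence c | b. b > 0, so c ≤ b. z = c and b ≤ z, thus b ≤ c. c ≤ b, so c = b. b = p, so c = p. x = d and c | x, hence c | d. Since d | l, c | l. c = p, so p | l.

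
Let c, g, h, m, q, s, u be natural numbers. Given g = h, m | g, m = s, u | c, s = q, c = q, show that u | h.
Because c = q and u | c, u | q. Since g = h and m | g, m | h. Since m = s, s | h. From s = q, q | h. Since u | q, u | h.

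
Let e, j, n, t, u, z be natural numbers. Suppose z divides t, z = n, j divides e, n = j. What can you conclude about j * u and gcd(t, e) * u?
j * u divides gcd(t, e) * u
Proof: z = n and n = j, so z = j. From z divides t, j divides t. Since j divides e, j divides gcd(t, e). Then j * u divides gcd(t, e) * u.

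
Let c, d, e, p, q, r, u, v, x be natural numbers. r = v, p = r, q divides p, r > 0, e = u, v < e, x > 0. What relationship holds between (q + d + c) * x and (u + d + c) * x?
(q + d + c) * x < (u + d + c) * x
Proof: Because p = r and q divides p, q divides r. r > 0, so q ≤ r. Since r = v, q ≤ v. e = u and v < e, thus v < u. Since q ≤ v, q < u. Then q + d < u + d. Then q + d + c < u + d + c. Combined with x > 0, by multiplying by a positive, (q + d + c) * x < (u + d + c) * x.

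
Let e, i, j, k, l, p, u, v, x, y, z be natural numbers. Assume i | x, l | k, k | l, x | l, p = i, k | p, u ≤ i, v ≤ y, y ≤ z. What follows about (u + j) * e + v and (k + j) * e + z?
(u + j) * e + v ≤ (k + j) * e + z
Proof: l | k and k | l, so l = k. Since x | l, x | k. i | x, so i | k. p = i and k | p, therefore k | i. i | k, so i = k. Because u ≤ i, u ≤ k. Then u + j ≤ k + j. Then (u + j) * e ≤ (k + j) * e. v ≤ y and y ≤ z, thus v ≤ z. (u + j) * e ≤ (k + j) * e, so (u + j) * e + v ≤ (k + j) * e + z.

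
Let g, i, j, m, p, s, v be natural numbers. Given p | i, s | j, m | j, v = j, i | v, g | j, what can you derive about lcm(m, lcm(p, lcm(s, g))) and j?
lcm(m, lcm(p, lcm(s, g))) | j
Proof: From v = j and i | v, i | j. p | i, so p | j. s | j and g | j, hence lcm(s, g) | j. p | j, so lcm(p, lcm(s, g)) | j. Because m | j, lcm(m, lcm(p, lcm(s, g))) | j.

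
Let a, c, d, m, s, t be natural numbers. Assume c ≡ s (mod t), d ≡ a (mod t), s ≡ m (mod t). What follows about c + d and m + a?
c + d ≡ m + a (mod t)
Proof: c ≡ s (mod t) and s ≡ m (mod t), thus c ≡ m (mod t). d ≡ a (mod t), so c + d ≡ m + a (mod t).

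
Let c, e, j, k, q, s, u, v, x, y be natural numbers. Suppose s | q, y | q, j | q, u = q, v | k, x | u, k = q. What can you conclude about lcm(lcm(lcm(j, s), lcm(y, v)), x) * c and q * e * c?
lcm(lcm(lcm(j, s), lcm(y, v)), x) * c | q * e * c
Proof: j | q and s | q, therefore lcm(j, s) | q. k = q and v | k, therefore v | q. Since y | q, lcm(y, v) | q. lcm(j, s) | q, so lcm(lcm(j, s), lcm(y, v)) | q. u = q and x | u, so x | q. Since lcm(lcm(j, s), lcm(y, v)) | q, lcm(lcm(lcm(j, s), lcm(y, v)), x) | q. Then lcm(lcm(lcm(j, s), lcm(y, v)), x) | q * e. Then lcm(lcm(lcm(j, s), lcm(y, v)), x) * c | q * e * c.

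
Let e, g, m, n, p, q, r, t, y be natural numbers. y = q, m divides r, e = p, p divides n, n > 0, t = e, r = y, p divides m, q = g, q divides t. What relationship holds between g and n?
g ≤ n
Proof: Because r = y and y = q, r = q. p divides m and m divides r, therefore p divides r. Since r = q, p divides q. t = e and q divides t, hence q divides e. Since e = p, q divides p. Since p divides q, p = q. p divides n, so q divides n. Since q = g, g divides n. Since n > 0, g ≤ n.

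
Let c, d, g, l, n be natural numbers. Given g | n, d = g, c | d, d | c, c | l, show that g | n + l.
c | d and d | c, therefore c = d. c | l, so d | l. Since d = g, g | l. Since g | n, g | n + l.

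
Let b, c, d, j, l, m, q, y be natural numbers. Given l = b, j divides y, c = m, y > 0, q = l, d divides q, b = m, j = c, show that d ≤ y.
l = b and b = m, hence l = m. Since q = l and d divides q, d divides l. Because l = m, d divides m. j = c and j divides y, so c divides y. c = m, so m divides y. Since d divides m, d divides y. Since y > 0, d ≤ y.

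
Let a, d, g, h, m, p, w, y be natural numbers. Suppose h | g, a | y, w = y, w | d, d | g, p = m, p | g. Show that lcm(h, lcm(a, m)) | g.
From w = y and w | d, y | d. a | y, so a | d. Since d | g, a | g. p = m and p | g, therefore m | g. Since a | g, lcm(a, m) | g. Since h | g, lcm(h, lcm(a, m)) | g.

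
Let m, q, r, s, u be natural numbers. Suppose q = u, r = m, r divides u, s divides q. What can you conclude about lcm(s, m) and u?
lcm(s, m) divides u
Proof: q = u and s divides q, therefore s divides u. Since r = m and r divides u, m divides u. Since s divides u, lcm(s, m) divides u.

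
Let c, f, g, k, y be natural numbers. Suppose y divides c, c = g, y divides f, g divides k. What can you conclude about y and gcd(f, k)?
y divides gcd(f, k)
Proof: Because c = g and y divides c, y divides g. Since g divides k, y divides k. Since y divides f, y divides gcd(f, k).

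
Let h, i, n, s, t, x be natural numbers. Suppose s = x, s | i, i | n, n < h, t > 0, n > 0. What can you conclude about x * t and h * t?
x * t < h * t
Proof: s | i and i | n, so s | n. s = x, so x | n. n > 0, so x ≤ n. From n < h, x < h. t > 0, so x * t < h * t.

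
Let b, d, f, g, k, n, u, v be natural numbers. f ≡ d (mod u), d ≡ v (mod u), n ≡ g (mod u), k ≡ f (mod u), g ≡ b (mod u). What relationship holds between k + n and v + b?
k + n ≡ v + b (mod u)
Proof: k ≡ f (mod u) and f ≡ d (mod u), so k ≡ d (mod u). Since d ≡ v (mod u), k ≡ v (mod u). Because n ≡ g (mod u) and g ≡ b (mod u), n ≡ b (mod u). Since k ≡ v (mod u), k + n ≡ v + b (mod u).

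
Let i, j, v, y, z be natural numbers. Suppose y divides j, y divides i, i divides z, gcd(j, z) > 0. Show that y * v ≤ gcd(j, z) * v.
Since y divides i and i divides z, y divides z. y divides j, so y divides gcd(j, z). Since gcd(j, z) > 0, y ≤ gcd(j, z). By multiplying by a non-negative, y * v ≤ gcd(j, z) * v.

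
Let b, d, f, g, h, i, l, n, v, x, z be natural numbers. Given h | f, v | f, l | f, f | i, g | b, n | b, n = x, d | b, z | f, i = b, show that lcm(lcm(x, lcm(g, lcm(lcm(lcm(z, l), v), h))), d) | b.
Because n = x and n | b, x | b. z | f and l | f, therefore lcm(z, l) | f. v | f, so lcm(lcm(z, l), v) | f. Since h | f, lcm(lcm(lcm(z, l), v), h) | f. From i = b and f | i, f | b. Because lcm(lcm(lcm(z, l), v), h) | f, lcm(lcm(lcm(z, l), v), h) | b. g | b, so lcm(g, lcm(lcm(lcm(z, l), v), h)) | b. x | b, so lcm(x, lcm(g, lcm(lcm(lcm(z, l), v), h))) | b. Because d | b, lcm(lcm(x, lcm(g, lcm(lcm(lcm(z, l), v), h))), d) | b.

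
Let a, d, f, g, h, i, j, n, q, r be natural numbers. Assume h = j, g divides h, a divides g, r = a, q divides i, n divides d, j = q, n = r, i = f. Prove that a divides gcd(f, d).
h = j and j = q, so h = q. Because a divides g and g divides h, a divides h. Since h = q, a divides q. q divides i, so a divides i. From i = f, a divides f. n = r and n divides d, so r divides d. r = a, so a divides d. Since a divides f, a divides gcd(f, d).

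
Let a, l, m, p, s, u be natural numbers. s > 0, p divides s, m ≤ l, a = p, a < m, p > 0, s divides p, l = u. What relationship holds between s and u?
s < u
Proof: p divides s and s > 0, so p ≤ s. s divides p and p > 0, therefore s ≤ p. Since p ≤ s, p = s. a = p, so a = s. a < m and m ≤ l, therefore a < l. a = s, so s < l. l = u, so s < u.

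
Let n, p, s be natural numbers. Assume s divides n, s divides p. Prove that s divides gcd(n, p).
Because s divides n and s divides p, because common divisors divide the gcd, s divides gcd(n, p).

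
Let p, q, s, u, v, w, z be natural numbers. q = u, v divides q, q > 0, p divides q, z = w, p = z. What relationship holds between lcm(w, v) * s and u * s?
lcm(w, v) * s ≤ u * s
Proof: Because p = z and z = w, p = w. From p divides q, w divides q. v divides q, so lcm(w, v) divides q. q > 0, so lcm(w, v) ≤ q. Since q = u, lcm(w, v) ≤ u. By multiplying by a non-negative, lcm(w, v) * s ≤ u * s.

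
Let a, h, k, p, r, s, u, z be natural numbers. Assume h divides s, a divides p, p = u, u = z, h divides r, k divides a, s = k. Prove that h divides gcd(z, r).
p = u and u = z, so p = z. Because s = k and h divides s, h divides k. Because k divides a, h divides a. Since a divides p, h divides p. Since p = z, h divides z. Because h divides r, h divides gcd(z, r).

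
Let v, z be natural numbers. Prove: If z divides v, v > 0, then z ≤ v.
Since z divides v and v > 0, by divisors are at most what they divide, z ≤ v.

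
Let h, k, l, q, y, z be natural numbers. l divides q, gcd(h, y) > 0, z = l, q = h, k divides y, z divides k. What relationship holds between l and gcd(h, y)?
l ≤ gcd(h, y)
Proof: From q = h and l divides q, l divides h. Because z divides k and k divides y, z divides y. z = l, so l divides y. Since l divides h, l divides gcd(h, y). Since gcd(h, y) > 0, l ≤ gcd(h, y).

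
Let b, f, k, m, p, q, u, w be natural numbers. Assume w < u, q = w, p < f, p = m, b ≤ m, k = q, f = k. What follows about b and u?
b < u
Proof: From f = k and k = q, f = q. Since p = m and p < f, m < f. Since b ≤ m, b < f. f = q, so b < q. q = w, so b < w. w < u, so b < u.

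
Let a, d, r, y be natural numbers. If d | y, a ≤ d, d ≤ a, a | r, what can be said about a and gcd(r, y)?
a | gcd(r, y)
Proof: d ≤ a and a ≤ d, therefore d = a. d | y, so a | y. Since a | r, a | gcd(r, y).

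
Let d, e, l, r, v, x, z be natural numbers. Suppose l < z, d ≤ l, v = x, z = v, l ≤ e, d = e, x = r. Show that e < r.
v = x and x = r, thus v = r. d = e and d ≤ l, hence e ≤ l. l ≤ e, so l = e. Because z = v and l < z, l < v. l = e, so e < v. Since v = r, e < r.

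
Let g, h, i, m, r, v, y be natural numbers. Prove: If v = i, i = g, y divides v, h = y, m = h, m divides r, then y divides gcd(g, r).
v = i and i = g, so v = g. Since y divides v, y divides g. m = h and m divides r, hence h divides r. h = y, so y divides r. Because y divides g, y divides gcd(g, r).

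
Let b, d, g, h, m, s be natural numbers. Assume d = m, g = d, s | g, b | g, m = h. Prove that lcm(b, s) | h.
d = m and m = h, therefore d = h. b | g and s | g, therefore lcm(b, s) | g. Since g = d, lcm(b, s) | d. d = h, so lcm(b, s) | h.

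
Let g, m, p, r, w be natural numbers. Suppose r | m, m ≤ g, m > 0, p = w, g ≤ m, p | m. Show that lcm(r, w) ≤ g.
m ≤ g and g ≤ m, thus m = g. p = w and p | m, therefore w | m. Because r | m, lcm(r, w) | m. Since m > 0, lcm(r, w) ≤ m. Since m = g, lcm(r, w) ≤ g.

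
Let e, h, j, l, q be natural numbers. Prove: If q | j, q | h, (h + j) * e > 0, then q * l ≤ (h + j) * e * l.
Since q | h and q | j, q | h + j. Then q | (h + j) * e. Since (h + j) * e > 0, q ≤ (h + j) * e. Then q * l ≤ (h + j) * e * l.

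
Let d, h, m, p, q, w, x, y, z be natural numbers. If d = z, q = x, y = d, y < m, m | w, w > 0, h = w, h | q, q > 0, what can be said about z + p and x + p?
z + p < x + p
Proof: y = d and y < m, therefore d < m. m | w and w > 0, therefore m ≤ w. Since h = w and h | q, w | q. Since q > 0, w ≤ q. m ≤ w, so m ≤ q. d < m, so d < q. Since q = x, d < x. d = z, so z < x. Then z + p < x + p.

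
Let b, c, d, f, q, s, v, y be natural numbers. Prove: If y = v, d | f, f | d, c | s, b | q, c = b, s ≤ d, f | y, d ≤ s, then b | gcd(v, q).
From s ≤ d and d ≤ s, s = d. From d | f and f | d, d = f. s = d, so s = f. From c = b and c | s, b | s. Since s = f, b | f. y = v and f | y, therefore f | v. b | f, so b | v. b | q, so b | gcd(v, q).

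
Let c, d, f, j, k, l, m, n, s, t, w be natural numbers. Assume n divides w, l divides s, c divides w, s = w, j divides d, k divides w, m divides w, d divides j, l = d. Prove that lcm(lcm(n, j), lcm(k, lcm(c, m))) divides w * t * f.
d divides j and j divides d, thus d = j. From l = d and l divides s, d divides s. Because s = w, d divides w. From d = j, j divides w. n divides w, so lcm(n, j) divides w. From c divides w and m divides w, lcm(c, m) divides w. k divides w, so lcm(k, lcm(c, m)) divides w. lcm(n, j) divides w, so lcm(lcm(n, j), lcm(k, lcm(c, m))) divides w. Then lcm(lcm(n, j), lcm(k, lcm(c, m))) divides w * t. Then lcm(lcm(n, j), lcm(k, lcm(c, m))) divides w * t * f.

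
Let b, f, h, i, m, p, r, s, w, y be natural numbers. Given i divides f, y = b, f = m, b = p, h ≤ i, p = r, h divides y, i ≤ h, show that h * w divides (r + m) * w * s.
b = p and p = r, thus b = r. y = b and h divides y, so h divides b. Because b = r, h divides r. Since i ≤ h and h ≤ i, i = h. f = m and i divides f, hence i divides m. i = h, so h divides m. Since h divides r, h divides r + m. Then h * w divides (r + m) * w. Then h * w divides (r + m) * w * s.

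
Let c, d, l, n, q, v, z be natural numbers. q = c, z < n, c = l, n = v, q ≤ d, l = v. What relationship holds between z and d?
z < d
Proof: n = v and z < n, hence z < v. q = c and c = l, thus q = l. l = v, so q = v. q ≤ d, so v ≤ d. Since z < v, z < d.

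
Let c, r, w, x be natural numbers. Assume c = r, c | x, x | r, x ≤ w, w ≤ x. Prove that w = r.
Because c = r and c | x, r | x. From x | r, r = x. x ≤ w and w ≤ x, thus x = w. r = x, so r = w. Then w = r.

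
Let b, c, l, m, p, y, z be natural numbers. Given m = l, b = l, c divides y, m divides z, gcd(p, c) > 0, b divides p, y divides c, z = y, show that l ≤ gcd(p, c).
b = l and b divides p, thus l divides p. y divides c and c divides y, therefore y = c. z = y, so z = c. m = l and m divides z, hence l divides z. Since z = c, l divides c. l divides p, so l divides gcd(p, c). gcd(p, c) > 0, so l ≤ gcd(p, c).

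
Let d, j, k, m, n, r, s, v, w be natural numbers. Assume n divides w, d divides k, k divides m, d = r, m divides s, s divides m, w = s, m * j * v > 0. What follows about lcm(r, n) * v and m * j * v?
lcm(r, n) * v ≤ m * j * v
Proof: d divides k and k divides m, hence d divides m. Because d = r, r divides m. Since s divides m and m divides s, s = m. From w = s and n divides w, n divides s. Since s = m, n divides m. Since r divides m, lcm(r, n) divides m. Then lcm(r, n) divides m * j. Then lcm(r, n) * v divides m * j * v. Since m * j * v > 0, lcm(r, n) * v ≤ m * j * v.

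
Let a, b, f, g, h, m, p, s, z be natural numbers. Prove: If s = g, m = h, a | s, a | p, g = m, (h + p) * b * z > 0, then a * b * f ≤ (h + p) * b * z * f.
s = g and g = m, hence s = m. Since m = h, s = h. a | s, so a | h. Since a | p, a | h + p. Then a * b | (h + p) * b. Then a * b | (h + p) * b * z. (h + p) * b * z > 0, so a * b ≤ (h + p) * b * z. Then a * b * f ≤ (h + p) * b * z * f.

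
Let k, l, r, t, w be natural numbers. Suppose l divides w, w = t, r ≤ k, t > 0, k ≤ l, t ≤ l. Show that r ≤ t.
w = t and l divides w, hence l divides t. Since t > 0, l ≤ t. Since t ≤ l, l = t. Since k ≤ l, k ≤ t. r ≤ k, so r ≤ t.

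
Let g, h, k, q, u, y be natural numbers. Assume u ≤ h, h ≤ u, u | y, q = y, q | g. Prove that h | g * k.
u ≤ h and h ≤ u, therefore u = h. From u | y, h | y. q = y and q | g, thus y | g. h | y, so h | g. Then h | g * k.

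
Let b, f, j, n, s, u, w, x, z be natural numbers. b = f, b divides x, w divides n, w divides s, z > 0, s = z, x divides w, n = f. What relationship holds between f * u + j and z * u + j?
f * u + j ≤ z * u + j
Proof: Because n = f and w divides n, w divides f. b divides x and x divides w, so b divides w. Since b = f, f divides w. Since w divides f, w = f. s = z and w divides s, thus w divides z. Since w = f, f divides z. z > 0, so f ≤ z. By multiplying by a non-negative, f * u ≤ z * u. Then f * u + j ≤ z * u + j.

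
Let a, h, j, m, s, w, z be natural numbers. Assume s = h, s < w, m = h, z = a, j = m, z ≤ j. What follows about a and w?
a < w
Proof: From j = m and m = h, j = h. z ≤ j, so z ≤ h. From s = h and s < w, h < w. z ≤ h, so z < w. Since z = a, a < w.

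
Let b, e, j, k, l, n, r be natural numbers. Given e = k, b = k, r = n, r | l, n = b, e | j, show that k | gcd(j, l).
e = k and e | j, so k | j. r = n and r | l, hence n | l. Since n = b, b | l. Because b = k, k | l. k | j, so k | gcd(j, l).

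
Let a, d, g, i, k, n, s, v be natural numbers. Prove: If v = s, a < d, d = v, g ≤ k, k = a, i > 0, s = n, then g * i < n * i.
Since v = s and s = n, v = n. k = a and g ≤ k, so g ≤ a. d = v and a < d, hence a < v. g ≤ a, so g < v. Since v = n, g < n. i > 0, so g * i < n * i.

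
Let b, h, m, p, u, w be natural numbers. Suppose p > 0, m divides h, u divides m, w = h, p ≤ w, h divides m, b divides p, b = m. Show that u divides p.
b = m and b divides p, so m divides p. p > 0, so m ≤ p. h divides m and m divides h, thus h = m. Since w = h, w = m. Since p ≤ w, p ≤ m. Since m ≤ p, m = p. Because u divides m, u divides p.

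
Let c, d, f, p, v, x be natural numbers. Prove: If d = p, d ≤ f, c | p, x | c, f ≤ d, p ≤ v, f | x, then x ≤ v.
From f ≤ d and d ≤ f, f = d. Since d = p, f = p. f | x, so p | x. x | c and c | p, therefore x | p. p | x, so p = x. p ≤ v, so x ≤ v.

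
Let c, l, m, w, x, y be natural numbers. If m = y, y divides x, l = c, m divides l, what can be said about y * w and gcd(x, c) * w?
y * w divides gcd(x, c) * w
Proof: l = c and m divides l, hence m divides c. From m = y, y divides c. Since y divides x, y divides gcd(x, c). Then y * w divides gcd(x, c) * w.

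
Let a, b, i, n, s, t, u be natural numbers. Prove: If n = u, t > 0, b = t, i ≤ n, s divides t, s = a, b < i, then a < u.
s = a and s divides t, so a divides t. Since t > 0, a ≤ t. b < i and i ≤ n, thus b < n. Since n = u, b < u. Since b = t, t < u. Since a ≤ t, a < u.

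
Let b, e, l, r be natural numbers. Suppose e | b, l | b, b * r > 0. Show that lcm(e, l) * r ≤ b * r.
e | b and l | b, thus lcm(e, l) | b. Then lcm(e, l) * r | b * r. b * r > 0, so lcm(e, l) * r ≤ b * r.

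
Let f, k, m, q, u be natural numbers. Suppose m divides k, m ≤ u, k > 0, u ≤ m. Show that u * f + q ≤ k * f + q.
m ≤ u and u ≤ m, thus m = u. From m divides k and k > 0, m ≤ k. Because m = u, u ≤ k. By multiplying by a non-negative, u * f ≤ k * f. Then u * f + q ≤ k * f + q.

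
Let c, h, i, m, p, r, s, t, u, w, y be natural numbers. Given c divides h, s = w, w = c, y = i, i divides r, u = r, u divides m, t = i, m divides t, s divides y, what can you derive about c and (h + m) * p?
c divides (h + m) * p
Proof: Since s = w and w = c, s = c. u = r and u divides m, thus r divides m. i divides r, so i divides m. t = i and m divides t, therefore m divides i. i divides m, so i = m. From y = i, y = m. Since s divides y, s divides m. Because s = c, c divides m. Since c divides h, c divides h + m. Then c divides (h + m) * p.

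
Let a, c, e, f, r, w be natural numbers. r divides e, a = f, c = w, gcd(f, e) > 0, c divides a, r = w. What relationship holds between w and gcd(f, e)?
w ≤ gcd(f, e)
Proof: c = w and c divides a, thus w divides a. a = f, so w divides f. Because r = w and r divides e, w divides e. Since w divides f, w divides gcd(f, e). gcd(f, e) > 0, so w ≤ gcd(f, e).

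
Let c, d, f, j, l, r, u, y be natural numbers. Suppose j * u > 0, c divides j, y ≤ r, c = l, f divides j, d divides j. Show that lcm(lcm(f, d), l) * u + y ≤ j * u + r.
Since f divides j and d divides j, lcm(f, d) divides j. From c = l and c divides j, l divides j. Since lcm(f, d) divides j, lcm(lcm(f, d), l) divides j. Then lcm(lcm(f, d), l) * u divides j * u. j * u > 0, so lcm(lcm(f, d), l) * u ≤ j * u. y ≤ r, so lcm(lcm(f, d), l) * u + y ≤ j * u + r.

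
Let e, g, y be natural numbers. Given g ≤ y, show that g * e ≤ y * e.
g ≤ y. By multiplying by a non-negative, g * e ≤ y * e.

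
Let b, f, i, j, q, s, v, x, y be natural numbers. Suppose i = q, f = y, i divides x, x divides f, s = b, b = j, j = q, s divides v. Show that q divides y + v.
Because i divides x and x divides f, i divides f. Since f = y, i divides y. Because i = q, q divides y. From s = b and b = j, s = j. Since j = q, s = q. s divides v, so q divides v. Since q divides y, q divides y + v.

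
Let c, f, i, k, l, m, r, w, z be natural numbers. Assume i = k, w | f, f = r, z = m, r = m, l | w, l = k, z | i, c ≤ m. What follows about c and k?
c ≤ k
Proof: Because i = k and z | i, z | k. z = m, so m | k. Since f = r and r = m, f = m. l = k and l | w, hence k | w. Since w | f, k | f. Since f = m, k | m. m | k, so m = k. c ≤ m, so c ≤ k.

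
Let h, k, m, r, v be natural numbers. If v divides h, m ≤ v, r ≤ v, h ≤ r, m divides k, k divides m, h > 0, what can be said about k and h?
k ≤ h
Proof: m divides k and k divides m, so m = k. v divides h and h > 0, hence v ≤ h. h ≤ r and r ≤ v, thus h ≤ v. Since v ≤ h, v = h. m ≤ v, so m ≤ h. From m = k, k ≤ h.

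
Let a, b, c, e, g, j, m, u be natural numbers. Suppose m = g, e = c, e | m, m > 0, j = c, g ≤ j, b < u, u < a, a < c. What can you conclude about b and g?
b < g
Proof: From e = c and e | m, c | m. Since m > 0, c ≤ m. m = g, so c ≤ g. From j = c and g ≤ j, g ≤ c. c ≤ g, so c = g. b < u and u < a, so b < a. a < c, so b < c. c = g, so b < g.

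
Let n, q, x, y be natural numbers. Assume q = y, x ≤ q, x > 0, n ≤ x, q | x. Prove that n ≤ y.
q | x and x > 0, hence q ≤ x. x ≤ q, so x = q. Since q = y, x = y. n ≤ x, so n ≤ y.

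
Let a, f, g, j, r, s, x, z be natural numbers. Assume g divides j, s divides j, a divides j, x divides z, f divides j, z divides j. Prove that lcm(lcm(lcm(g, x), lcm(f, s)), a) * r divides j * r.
Because x divides z and z divides j, x divides j. g divides j, so lcm(g, x) divides j. f divides j and s divides j, thus lcm(f, s) divides j. Since lcm(g, x) divides j, lcm(lcm(g, x), lcm(f, s)) divides j. a divides j, so lcm(lcm(lcm(g, x), lcm(f, s)), a) divides j. Then lcm(lcm(lcm(g, x), lcm(f, s)), a) * r divides j * r.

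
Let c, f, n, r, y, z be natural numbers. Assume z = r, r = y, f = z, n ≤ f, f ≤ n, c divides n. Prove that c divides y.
From z = r and r = y, z = y. n ≤ f and f ≤ n, thus n = f. From c divides n, c divides f. f = z, so c divides z. Since z = y, c divides y.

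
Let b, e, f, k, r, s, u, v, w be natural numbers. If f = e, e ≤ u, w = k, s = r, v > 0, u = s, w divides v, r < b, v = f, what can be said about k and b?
k < b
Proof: v = f and f = e, thus v = e. w divides v and v > 0, thus w ≤ v. Since v = e, w ≤ e. From u = s and e ≤ u, e ≤ s. w ≤ e, so w ≤ s. Since w = k, k ≤ s. Because s = r, k ≤ r. Since r < b, k < b.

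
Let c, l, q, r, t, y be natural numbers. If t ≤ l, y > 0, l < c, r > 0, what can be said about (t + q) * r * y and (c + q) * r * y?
(t + q) * r * y < (c + q) * r * y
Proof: t ≤ l and l < c, hence t < c. Then t + q < c + q. Combining with r > 0, by multiplying by a positive, (t + q) * r < (c + q) * r. Since y > 0, by multiplying by a positive, (t + q) * r * y < (c + q) * r * y.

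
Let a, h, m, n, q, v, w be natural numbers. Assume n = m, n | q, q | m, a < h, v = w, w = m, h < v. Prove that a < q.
From n = m and n | q, m | q. Since q | m, m = q. Since v = w and w = m, v = m. h < v, so h < m. Since a < h, a < m. Since m = q, a < q.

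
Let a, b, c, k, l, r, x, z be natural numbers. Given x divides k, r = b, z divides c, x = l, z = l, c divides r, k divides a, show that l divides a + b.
Since x = l and x divides k, l divides k. k divides a, so l divides a. r = b and c divides r, hence c divides b. z divides c, so z divides b. z = l, so l divides b. l divides a, so l divides a + b.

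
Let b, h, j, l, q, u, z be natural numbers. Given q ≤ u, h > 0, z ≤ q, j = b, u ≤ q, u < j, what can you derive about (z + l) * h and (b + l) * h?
(z + l) * h < (b + l) * h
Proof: Because q ≤ u and u ≤ q, q = u. Since z ≤ q, z ≤ u. Since j = b and u < j, u < b. Since z ≤ u, z < b. Then z + l < b + l. h > 0, so (z + l) * h < (b + l) * h.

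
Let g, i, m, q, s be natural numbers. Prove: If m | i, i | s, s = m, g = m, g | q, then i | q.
Because s = m and i | s, i | m. Since m | i, m = i. Since g = m and g | q, m | q. m = i, so i | q.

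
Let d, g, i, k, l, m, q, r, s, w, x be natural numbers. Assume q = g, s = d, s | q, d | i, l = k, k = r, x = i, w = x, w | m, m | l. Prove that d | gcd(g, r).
s = d and s | q, therefore d | q. From q = g, d | g. l = k and k = r, therefore l = r. Since w = x and w | m, x | m. Since m | l, x | l. x = i, so i | l. Since l = r, i | r. d | i, so d | r. Since d | g, d | gcd(g, r).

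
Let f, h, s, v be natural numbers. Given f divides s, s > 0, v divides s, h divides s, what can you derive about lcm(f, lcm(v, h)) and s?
lcm(f, lcm(v, h)) ≤ s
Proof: v divides s and h divides s, thus lcm(v, h) divides s. f divides s, so lcm(f, lcm(v, h)) divides s. s > 0, so lcm(f, lcm(v, h)) ≤ s.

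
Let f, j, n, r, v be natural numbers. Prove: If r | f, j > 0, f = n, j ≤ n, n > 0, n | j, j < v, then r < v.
f = n and r | f, hence r | n. n > 0, so r ≤ n. n | j and j > 0, so n ≤ j. j ≤ n, so j = n. Since j < v, n < v. Since r ≤ n, r < v.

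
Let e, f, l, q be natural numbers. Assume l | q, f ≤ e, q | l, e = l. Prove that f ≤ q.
From l | q and q | l, l = q. e = l, so e = q. f ≤ e, so f ≤ q.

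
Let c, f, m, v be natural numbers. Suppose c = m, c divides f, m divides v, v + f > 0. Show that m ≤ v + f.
From c = m and c divides f, m divides f. Since m divides v, m divides v + f. Since v + f > 0, m ≤ v + f.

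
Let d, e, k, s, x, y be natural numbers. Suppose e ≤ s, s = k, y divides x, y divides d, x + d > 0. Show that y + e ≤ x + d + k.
y divides x and y divides d, thus y divides x + d. x + d > 0, so y ≤ x + d. s = k and e ≤ s, therefore e ≤ k. Since y ≤ x + d, y + e ≤ x + d + k.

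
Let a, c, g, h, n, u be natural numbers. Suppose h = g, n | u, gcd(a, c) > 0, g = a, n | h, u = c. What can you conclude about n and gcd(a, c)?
n ≤ gcd(a, c)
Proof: h = g and g = a, thus h = a. From n | h, n | a. u = c and n | u, hence n | c. n | a, so n | gcd(a, c). gcd(a, c) > 0, so n ≤ gcd(a, c).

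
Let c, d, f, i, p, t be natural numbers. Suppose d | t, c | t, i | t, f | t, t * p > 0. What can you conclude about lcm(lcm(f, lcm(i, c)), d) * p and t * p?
lcm(lcm(f, lcm(i, c)), d) * p ≤ t * p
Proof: Because i | t and c | t, lcm(i, c) | t. Since f | t, lcm(f, lcm(i, c)) | t. Since d | t, lcm(lcm(f, lcm(i, c)), d) | t. Then lcm(lcm(f, lcm(i, c)), d) * p | t * p. t * p > 0, so lcm(lcm(f, lcm(i, c)), d) * p ≤ t * p.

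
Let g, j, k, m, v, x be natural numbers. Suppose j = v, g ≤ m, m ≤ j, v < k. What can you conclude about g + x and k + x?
g + x < k + x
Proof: Because g ≤ m and m ≤ j, g ≤ j. j = v, so g ≤ v. v < k, so g < k. Then g + x < k + x.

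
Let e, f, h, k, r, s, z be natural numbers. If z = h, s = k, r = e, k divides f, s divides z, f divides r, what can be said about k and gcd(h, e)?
k divides gcd(h, e)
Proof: Since z = h and s divides z, s divides h. Since s = k, k divides h. r = e and f divides r, therefore f divides e. Since k divides f, k divides e. k divides h, so k divides gcd(h, e).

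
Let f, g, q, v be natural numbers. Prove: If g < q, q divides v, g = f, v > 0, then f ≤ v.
g = f and g < q, so f < q. q divides v and v > 0, so q ≤ v. From f < q, f < v. Then f ≤ v.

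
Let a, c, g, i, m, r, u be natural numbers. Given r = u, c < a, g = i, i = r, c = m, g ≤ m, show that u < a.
g = i and i = r, therefore g = r. Since r = u, g = u. g ≤ m, so u ≤ m. Since c = m and c < a, m < a. Since u ≤ m, u < a.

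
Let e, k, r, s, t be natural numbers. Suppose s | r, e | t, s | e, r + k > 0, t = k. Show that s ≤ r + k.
t = k and e | t, therefore e | k. s | e, so s | k. s | r, so s | r + k. Since r + k > 0, s ≤ r + k.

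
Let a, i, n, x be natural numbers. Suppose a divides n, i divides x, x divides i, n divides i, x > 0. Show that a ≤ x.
Since i divides x and x divides i, i = x. n divides i, so n divides x. a divides n, so a divides x. x > 0, so a ≤ x.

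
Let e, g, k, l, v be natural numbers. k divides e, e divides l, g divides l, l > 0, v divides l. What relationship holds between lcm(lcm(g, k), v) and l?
lcm(lcm(g, k), v) ≤ l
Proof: k divides e and e divides l, thus k divides l. g divides l, so lcm(g, k) divides l. Because v divides l, lcm(lcm(g, k), v) divides l. l > 0, so lcm(lcm(g, k), v) ≤ l.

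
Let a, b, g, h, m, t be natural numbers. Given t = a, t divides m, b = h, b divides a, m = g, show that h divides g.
Since b = h and b divides a, h divides a. m = g and t divides m, therefore t divides g. Because t = a, a divides g. h divides a, so h divides g.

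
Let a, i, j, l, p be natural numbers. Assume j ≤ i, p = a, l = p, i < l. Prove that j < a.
l = p and p = a, so l = a. i < l, so i < a. Since j ≤ i, j < a.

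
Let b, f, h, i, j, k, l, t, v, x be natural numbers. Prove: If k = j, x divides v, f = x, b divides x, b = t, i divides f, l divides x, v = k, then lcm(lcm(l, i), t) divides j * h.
f = x and i divides f, thus i divides x. l divides x, so lcm(l, i) divides x. Because b = t and b divides x, t divides x. lcm(l, i) divides x, so lcm(lcm(l, i), t) divides x. Because v = k and x divides v, x divides k. Since k = j, x divides j. Since lcm(lcm(l, i), t) divides x, lcm(lcm(l, i), t) divides j. Then lcm(lcm(l, i), t) divides j * h.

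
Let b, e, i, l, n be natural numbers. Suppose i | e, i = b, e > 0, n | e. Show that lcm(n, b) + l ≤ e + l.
From i = b and i | e, b | e. n | e, so lcm(n, b) | e. e > 0, so lcm(n, b) ≤ e. Then lcm(n, b) + l ≤ e + l.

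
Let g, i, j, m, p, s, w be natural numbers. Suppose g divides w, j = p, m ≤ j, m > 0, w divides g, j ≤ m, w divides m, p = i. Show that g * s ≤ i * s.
j = p and p = i, so j = i. m ≤ j and j ≤ m, thus m = j. w divides g and g divides w, therefore w = g. Since w divides m and m > 0, w ≤ m. Since w = g, g ≤ m. m = j, so g ≤ j. j = i, so g ≤ i. By multiplying by a non-negative, g * s ≤ i * s.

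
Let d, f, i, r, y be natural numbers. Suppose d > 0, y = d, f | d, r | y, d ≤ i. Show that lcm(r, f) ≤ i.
From y = d and r | y, r | d. Since f | d, lcm(r, f) | d. d > 0, so lcm(r, f) ≤ d. d ≤ i, so lcm(r, f) ≤ i.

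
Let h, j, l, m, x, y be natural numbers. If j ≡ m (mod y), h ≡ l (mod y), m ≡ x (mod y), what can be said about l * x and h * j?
l * x ≡ h * j (mod y)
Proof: Since j ≡ m (mod y) and m ≡ x (mod y), j ≡ x (mod y). h ≡ l (mod y), so h * j ≡ l * x (mod y). Then l * x ≡ h * j (mod y).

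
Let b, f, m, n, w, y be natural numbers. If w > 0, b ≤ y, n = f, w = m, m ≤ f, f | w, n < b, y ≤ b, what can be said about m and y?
m < y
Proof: f | w and w > 0, hence f ≤ w. w = m, so f ≤ m. Since m ≤ f, f = m. n = f, so n = m. b ≤ y and y ≤ b, therefore b = y. n < b, so n < y. n = m, so m < y.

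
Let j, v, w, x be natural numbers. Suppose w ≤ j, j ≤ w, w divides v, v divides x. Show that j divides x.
w ≤ j and j ≤ w, so w = j. w divides v and v divides x, thus w divides x. From w = j, j divides x.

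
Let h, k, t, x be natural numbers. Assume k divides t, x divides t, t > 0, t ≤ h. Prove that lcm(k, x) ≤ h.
Because k divides t and x divides t, lcm(k, x) divides t. t > 0, so lcm(k, x) ≤ t. t ≤ h, so lcm(k, x) ≤ h.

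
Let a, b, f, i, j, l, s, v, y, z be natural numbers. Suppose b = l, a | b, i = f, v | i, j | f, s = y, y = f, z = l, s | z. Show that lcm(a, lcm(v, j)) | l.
b = l and a | b, therefore a | l. i = f and v | i, thus v | f. j | f, so lcm(v, j) | f. Because s = y and y = f, s = f. Since z = l and s | z, s | l. From s = f, f | l. lcm(v, j) | f, so lcm(v, j) | l. a | l, so lcm(a, lcm(v, j)) | l.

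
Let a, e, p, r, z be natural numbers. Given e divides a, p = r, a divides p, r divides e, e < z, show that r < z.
p = r and a divides p, hence a divides r. Since e divides a, e divides r. Since r divides e, e = r. Since e < z, r < z.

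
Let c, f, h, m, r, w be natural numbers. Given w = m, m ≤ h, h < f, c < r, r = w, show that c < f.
Because r = w and w = m, r = m. c < r, so c < m. From m ≤ h and h < f, m < f. Since c < m, c < f.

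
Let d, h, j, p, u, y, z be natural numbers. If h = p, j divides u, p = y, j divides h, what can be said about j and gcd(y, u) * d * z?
j divides gcd(y, u) * d * z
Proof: h = p and p = y, hence h = y. j divides h, so j divides y. Since j divides u, j divides gcd(y, u). Then j divides gcd(y, u) * d. Then j divides gcd(y, u) * d * z.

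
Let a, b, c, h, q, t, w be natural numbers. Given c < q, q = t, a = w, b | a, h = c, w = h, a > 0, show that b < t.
From a = w and w = h, a = h. Since h = c, a = c. b | a and a > 0, so b ≤ a. Since a = c, b ≤ c. q = t and c < q, thus c < t. Since b ≤ c, b < t.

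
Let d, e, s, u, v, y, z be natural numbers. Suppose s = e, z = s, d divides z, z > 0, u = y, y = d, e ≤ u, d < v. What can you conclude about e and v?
e < v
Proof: Because d divides z and z > 0, d ≤ z. z = s, so d ≤ s. Because s = e, d ≤ e. u = y and y = d, thus u = d. Since e ≤ u, e ≤ d. From d ≤ e, d = e. Since d < v, e < v.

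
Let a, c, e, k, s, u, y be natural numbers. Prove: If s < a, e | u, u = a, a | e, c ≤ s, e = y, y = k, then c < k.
e = y and y = k, hence e = k. Since u = a and e | u, e | a. Since a | e, a = e. Because s < a, s < e. c ≤ s, so c < e. Since e = k, c < k.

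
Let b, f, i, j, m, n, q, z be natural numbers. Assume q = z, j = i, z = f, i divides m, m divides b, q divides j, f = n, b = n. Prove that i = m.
From b = n and m divides b, m divides n. z = f and f = n, thus z = n. Because j = i and q divides j, q divides i. Because q = z, z divides i. z = n, so n divides i. m divides n, so m divides i. Since i divides m, i = m.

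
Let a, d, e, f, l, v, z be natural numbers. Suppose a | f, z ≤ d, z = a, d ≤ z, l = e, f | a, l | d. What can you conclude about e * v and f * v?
e * v | f * v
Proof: d ≤ z and z ≤ d, so d = z. z = a, so d = a. Because a | f and f | a, a = f. d = a, so d = f. l | d, so l | f. l = e, so e | f. Then e * v | f * v.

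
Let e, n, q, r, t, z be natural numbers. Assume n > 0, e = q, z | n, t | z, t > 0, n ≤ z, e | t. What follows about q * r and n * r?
q * r ≤ n * r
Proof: e = q and e | t, therefore q | t. Because t > 0, q ≤ t. z | n and n > 0, so z ≤ n. Because n ≤ z, z = n. t | z, so t | n. Since n > 0, t ≤ n. q ≤ t, so q ≤ n. Then q * r ≤ n * r.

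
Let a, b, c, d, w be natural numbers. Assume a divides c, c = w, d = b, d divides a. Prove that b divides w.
d = b and d divides a, thus b divides a. Because c = w and a divides c, a divides w. b divides a, so b divides w.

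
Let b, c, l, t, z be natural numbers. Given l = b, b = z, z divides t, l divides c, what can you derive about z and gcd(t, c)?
z divides gcd(t, c)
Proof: l = b and b = z, hence l = z. Since l divides c, z divides c. z divides t, so z divides gcd(t, c).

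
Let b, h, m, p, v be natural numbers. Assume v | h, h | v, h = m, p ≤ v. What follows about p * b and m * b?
p * b ≤ m * b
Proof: v | h and h | v, hence v = h. h = m, so v = m. Since p ≤ v, p ≤ m. Then p * b ≤ m * b.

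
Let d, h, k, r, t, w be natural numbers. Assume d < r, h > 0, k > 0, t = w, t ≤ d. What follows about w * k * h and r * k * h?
w * k * h < r * k * h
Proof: t ≤ d and d < r, hence t < r. Since t = w, w < r. Since k > 0, by multiplying by a positive, w * k < r * k. Using h > 0, by multiplying by a positive, w * k * h < r * k * h.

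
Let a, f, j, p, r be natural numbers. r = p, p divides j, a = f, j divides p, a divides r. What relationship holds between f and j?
f divides j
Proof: p divides j and j divides p, therefore p = j. From r = p, r = j. Since a divides r, a divides j. From a = f, f divides j.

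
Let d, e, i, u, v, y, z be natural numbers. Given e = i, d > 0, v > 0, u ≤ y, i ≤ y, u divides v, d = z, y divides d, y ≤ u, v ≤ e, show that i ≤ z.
From u ≤ y and y ≤ u, u = y. u divides v and v > 0, therefore u ≤ v. Since v ≤ e, u ≤ e. Since e = i, u ≤ i. u = y, so y ≤ i. Since i ≤ y, y = i. Since y divides d, i divides d. d > 0, so i ≤ d. d = z, so i ≤ z.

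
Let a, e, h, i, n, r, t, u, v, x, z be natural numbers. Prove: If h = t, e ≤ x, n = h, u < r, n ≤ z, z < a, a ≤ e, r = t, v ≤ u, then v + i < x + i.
r = t and u < r, thus u < t. Since v ≤ u, v < t. n = h and h = t, therefore n = t. Because n ≤ z and z < a, n < a. n = t, so t < a. v < t, so v < a. a ≤ e and e ≤ x, hence a ≤ x. v < a, so v < x. Then v + i < x + i.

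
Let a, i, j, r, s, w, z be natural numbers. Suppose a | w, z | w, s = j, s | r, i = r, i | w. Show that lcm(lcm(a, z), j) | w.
a | w and z | w, thus lcm(a, z) | w. s = j and s | r, hence j | r. i = r and i | w, hence r | w. Since j | r, j | w. lcm(a, z) | w, so lcm(lcm(a, z), j) | w.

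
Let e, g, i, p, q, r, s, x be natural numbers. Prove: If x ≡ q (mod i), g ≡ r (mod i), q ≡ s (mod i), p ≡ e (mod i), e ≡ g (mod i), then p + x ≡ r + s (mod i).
From p ≡ e (mod i) and e ≡ g (mod i), p ≡ g (mod i). Since g ≡ r (mod i), p ≡ r (mod i). From x ≡ q (mod i) and q ≡ s (mod i), x ≡ s (mod i). Since p ≡ r (mod i), by adding congruences, p + x ≡ r + s (mod i).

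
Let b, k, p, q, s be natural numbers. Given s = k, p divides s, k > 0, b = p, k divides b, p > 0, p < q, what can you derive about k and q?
k < q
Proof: Since s = k and p divides s, p divides k. k > 0, so p ≤ k. b = p and k divides b, so k divides p. Because p > 0, k ≤ p. From p ≤ k, p = k. p < q, so k < q.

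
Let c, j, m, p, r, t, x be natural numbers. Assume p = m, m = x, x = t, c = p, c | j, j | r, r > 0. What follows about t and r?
t ≤ r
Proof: Because p = m and m = x, p = x. x = t, so p = t. c = p and c | j, therefore p | j. j | r, so p | r. Since r > 0, p ≤ r. p = t, so t ≤ r.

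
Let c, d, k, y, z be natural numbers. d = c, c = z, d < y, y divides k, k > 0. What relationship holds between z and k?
z < k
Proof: From d = c and c = z, d = z. Since d < y, z < y. Because y divides k and k > 0, y ≤ k. z < y, so z < k.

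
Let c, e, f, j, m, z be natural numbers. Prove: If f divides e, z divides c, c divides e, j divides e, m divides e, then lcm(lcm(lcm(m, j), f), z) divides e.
From m divides e and j divides e, lcm(m, j) divides e. Since f divides e, lcm(lcm(m, j), f) divides e. z divides c and c divides e, therefore z divides e. From lcm(lcm(m, j), f) divides e, lcm(lcm(lcm(m, j), f), z) divides e.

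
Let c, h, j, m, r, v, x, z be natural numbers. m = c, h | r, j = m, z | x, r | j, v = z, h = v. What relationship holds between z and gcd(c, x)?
z | gcd(c, x)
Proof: Because h = v and h | r, v | r. Since r | j, v | j. Since v = z, z | j. Since j = m, z | m. Since m = c, z | c. Since z | x, z | gcd(c, x).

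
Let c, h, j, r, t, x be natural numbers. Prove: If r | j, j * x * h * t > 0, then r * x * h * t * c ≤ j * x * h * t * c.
r | j, so r * x | j * x. Then r * x * h | j * x * h. Then r * x * h * t | j * x * h * t. Since j * x * h * t > 0, r * x * h * t ≤ j * x * h * t. Then r * x * h * t * c ≤ j * x * h * t * c.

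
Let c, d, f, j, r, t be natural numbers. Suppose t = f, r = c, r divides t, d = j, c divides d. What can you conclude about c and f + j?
c divides f + j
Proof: r = c and r divides t, hence c divides t. Since t = f, c divides f. Because d = j and c divides d, c divides j. c divides f, so c divides f + j.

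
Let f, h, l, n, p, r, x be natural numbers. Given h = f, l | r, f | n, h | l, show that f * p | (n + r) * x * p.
h | l and l | r, hence h | r. Because h = f, f | r. f | n, so f | n + r. Then f | (n + r) * x. Then f * p | (n + r) * x * p.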